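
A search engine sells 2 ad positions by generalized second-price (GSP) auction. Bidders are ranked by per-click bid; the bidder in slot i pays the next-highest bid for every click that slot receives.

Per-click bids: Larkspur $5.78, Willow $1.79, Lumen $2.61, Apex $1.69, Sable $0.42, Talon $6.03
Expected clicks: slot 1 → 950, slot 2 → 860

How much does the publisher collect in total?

Ranked by bid: $6.03 (Talon) > $5.78 (Larkspur) > $2.61 (Lumen) > …
Slot 1: Talon pays $5.78 × 950 = $5491.00
Slot 2: Larkspur pays $2.61 × 860 = $2244.60
Total = $7735.60

Total revenue: $7735.60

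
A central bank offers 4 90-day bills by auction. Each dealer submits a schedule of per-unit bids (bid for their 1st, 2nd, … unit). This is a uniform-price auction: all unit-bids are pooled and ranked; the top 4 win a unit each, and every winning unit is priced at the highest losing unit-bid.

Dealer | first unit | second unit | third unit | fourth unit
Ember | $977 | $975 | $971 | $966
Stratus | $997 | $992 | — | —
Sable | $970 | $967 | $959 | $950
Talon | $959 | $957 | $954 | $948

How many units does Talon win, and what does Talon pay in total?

All unit-bids, highest first — top 4: 997 (Stratus-1), 992 (Stratus-2), 977 (Ember-1), 975 (Ember-2)
First bid not allocated: $971.
Talon wins 0 unit(s) at $971 each.

Talon: 0 units, pays $0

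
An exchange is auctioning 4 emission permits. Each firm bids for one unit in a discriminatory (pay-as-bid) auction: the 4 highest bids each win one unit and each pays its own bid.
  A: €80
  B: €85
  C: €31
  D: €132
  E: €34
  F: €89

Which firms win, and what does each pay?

D €132, F €89, B €85, A €80

Sorting: 132 (D), 89 (F), 85 (B), 80 (A), 34 (E), 31 (C)
Top 4: D, F, B, A.
Each winner pays its own bid: D €132, F €89, B €85, A €80.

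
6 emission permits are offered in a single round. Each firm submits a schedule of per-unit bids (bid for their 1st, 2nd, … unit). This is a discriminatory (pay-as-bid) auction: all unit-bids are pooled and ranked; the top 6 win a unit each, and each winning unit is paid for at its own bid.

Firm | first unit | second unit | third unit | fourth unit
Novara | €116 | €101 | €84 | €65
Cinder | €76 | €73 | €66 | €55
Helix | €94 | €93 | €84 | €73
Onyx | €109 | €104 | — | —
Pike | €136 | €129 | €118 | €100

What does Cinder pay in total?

Cinder pays €0

Merging the schedules and taking the best 6: 136 (Pike-1), 129 (Pike-2), 118 (Pike-3), 116 (Novara-1), 109 (Onyx-1), 104 (Onyx-2)
Next rejected bid: €101 (not a price — pay-as-bid).
Cinder wins no units.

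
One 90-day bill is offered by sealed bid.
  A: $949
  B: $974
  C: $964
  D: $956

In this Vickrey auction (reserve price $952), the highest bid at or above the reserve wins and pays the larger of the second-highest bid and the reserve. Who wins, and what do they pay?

Bids in order: 974 (B) > 964 (C) > 956 (D) > 949 (A)
B has the top bid at or above the reserve ($974).
Second-highest bid $964 exceeds the reserve $952 → payment $964.

B pays $964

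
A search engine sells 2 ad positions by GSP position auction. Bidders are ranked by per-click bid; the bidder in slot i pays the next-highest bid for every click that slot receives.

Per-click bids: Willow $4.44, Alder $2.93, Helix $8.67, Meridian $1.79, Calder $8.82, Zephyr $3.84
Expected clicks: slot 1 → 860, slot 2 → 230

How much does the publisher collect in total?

Sorting advertisers: $8.82 (Calder) > $8.67 (Helix) > $4.44 (Willow) > …
Slot 1: Calder pays $8.67 × 860 = $7456.20
Slot 2: Helix pays $4.44 × 230 = $1021.20
Total = $8477.40

Total revenue: $8477.40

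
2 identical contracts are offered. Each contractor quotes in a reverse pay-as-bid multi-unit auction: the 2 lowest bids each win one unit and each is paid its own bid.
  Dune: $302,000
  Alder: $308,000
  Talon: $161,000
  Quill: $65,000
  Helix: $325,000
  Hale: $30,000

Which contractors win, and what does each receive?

Ordering the bids: 30,000 (Hale), 65,000 (Quill), 161,000 (Talon), 302,000 (Dune), …
Lowest 2: Hale, Quill.
Each winner is paid its own bid: Hale $30,000, Quill $65,000.

Hale $30,000, Quill $65,000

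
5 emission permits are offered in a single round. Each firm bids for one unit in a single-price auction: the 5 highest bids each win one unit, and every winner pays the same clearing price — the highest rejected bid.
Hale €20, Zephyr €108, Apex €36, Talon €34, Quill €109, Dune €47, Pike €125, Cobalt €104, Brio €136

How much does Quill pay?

Quill pays €47

Ordering the bids: 136 (Brio), 125 (Pike), 109 (Quill), 108 (Zephyr), 104 (Cobalt), 47 (Dune), 36 (Apex), …
Top 5: Brio, Pike, Quill, Zephyr, Cobalt.
First losing bid is Dune's €47, which sets the uniform price.
Quill wins → pays €47.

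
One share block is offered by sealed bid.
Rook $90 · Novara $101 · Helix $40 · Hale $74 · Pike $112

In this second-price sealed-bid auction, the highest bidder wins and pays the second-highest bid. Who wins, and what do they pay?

Rule: the highest bidder wins and pays the second-highest bid.
Sorting bids: 112 (Pike) > 101 (Novara) > 90 (Rook) > 74 (Hale) > 40 (Helix)
Second-price: Pike pays Novara's bid of $101.

Pike pays $101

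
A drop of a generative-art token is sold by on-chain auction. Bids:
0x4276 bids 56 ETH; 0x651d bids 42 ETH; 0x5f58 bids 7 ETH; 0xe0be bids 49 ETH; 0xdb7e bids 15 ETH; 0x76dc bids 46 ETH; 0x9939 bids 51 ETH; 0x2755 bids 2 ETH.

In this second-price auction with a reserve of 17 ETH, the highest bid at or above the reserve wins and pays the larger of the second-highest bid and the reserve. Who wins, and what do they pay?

0x4276 pays 51 ETH

Second-price auction with a reserve of 17 ETH: the highest bid at or above the reserve wins and pays the larger of the second-highest bid and the reserve.
Bids ranked: 56 (0x4276) > 51 (0x9939) > 49 (0xe0be) > 46 (0x76dc) > 42 (0x651d) > 15 (0xdb7e) > …
0x4276 has the top bid at or above the reserve (56 ETH).
max(second-highest 51 ETH, reserve 17 ETH) = 51 ETH; the reserve does not bind.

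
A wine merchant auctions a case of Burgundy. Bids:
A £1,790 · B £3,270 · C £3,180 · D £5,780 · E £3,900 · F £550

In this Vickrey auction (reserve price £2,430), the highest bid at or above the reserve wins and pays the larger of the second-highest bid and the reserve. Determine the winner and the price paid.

Bids ranked: 5,780 (D) > 3,900 (E) > 3,270 (B) > 3,180 (C) > 1,790 (A) > 550 (F)
Highest eligible bid: D at £5,780.
Second-highest bid £3,900 exceeds the reserve £2,430 → payment £3,900.

D pays £3,900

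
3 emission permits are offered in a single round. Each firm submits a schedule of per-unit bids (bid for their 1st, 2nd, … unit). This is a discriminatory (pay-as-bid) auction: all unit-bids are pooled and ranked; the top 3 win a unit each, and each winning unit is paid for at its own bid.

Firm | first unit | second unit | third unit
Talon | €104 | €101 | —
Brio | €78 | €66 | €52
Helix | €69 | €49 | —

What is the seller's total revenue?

Total revenue: €283

All unit-bids, highest first — top 3: 104 (Talon-1), 101 (Talon-2), 78 (Brio-1)
Next rejected bid: €69 (not a price — pay-as-bid).
Each winning unit pays its own bid.
Revenue = 104 + 101 + 78 = €283.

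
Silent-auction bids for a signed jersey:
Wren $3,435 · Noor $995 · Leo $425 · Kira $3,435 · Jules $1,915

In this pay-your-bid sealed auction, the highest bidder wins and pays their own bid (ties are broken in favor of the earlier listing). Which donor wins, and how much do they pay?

Wren pays $3,435

Rule: the highest bidder wins and pays their own bid.
Bids ranked: 3,435 (Wren) > 3,435 (Kira) > 1,915 (Jules) > 995 (Noor) > 425 (Leo)
Tie at $3,435 → Wren wins by tie-break.
Wren is highest → pays own bid, $3,435.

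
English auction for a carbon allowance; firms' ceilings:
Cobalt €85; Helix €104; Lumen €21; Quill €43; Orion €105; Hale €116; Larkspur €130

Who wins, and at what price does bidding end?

Larkspur wins at €116

Limits in order: 130 (Larkspur) > 116 (Hale) > 105 (Orion) > 104 (Helix) > 85 (Cobalt) > 43 (Quill) > …
Once the price passes €116, only Larkspur is left; the hammer falls at Hale's limit of €116.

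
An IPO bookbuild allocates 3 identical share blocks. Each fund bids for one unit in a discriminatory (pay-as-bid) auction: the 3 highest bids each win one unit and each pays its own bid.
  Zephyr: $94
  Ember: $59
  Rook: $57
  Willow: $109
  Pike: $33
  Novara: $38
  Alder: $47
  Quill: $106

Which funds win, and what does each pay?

Willow $109, Quill $106, Zephyr $94

Sorting: 109 (Willow), 106 (Quill), 94 (Zephyr), 59 (Ember), 57 (Rook), …
Top 3: Willow, Quill, Zephyr.
Each winner pays its own bid: Willow $109, Quill $106, Zephyr $94.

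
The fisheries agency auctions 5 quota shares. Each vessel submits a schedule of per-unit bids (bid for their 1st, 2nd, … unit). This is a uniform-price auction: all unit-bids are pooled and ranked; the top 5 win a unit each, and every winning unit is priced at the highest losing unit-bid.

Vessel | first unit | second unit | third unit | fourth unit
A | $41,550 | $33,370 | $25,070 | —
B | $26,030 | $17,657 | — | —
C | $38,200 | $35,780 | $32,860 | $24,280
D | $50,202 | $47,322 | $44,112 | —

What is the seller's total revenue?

All unit-bids, highest first — top 5: 50,202 (D-1), 47,322 (D-2), 44,112 (D-3), 41,550 (A-1), 38,200 (C-1)
First bid not allocated: $35,780.
Allocation: A 1, C 1, D 3. Every unit priced at $35,780.
Revenue = 5 × 35,780 = $178,900.

Total revenue: $178,900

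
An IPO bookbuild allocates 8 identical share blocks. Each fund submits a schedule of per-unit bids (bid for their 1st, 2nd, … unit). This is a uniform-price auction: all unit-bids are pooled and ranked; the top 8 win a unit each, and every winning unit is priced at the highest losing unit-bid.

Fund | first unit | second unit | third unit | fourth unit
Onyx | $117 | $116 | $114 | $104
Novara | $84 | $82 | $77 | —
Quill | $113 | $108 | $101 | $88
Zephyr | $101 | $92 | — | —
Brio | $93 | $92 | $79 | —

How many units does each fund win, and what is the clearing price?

Pooled unit-bids ranked (top 8): 117 (Onyx-1), 116 (Onyx-2), 114 (Onyx-3), 113 (Quill-1), 108 (Quill-2), 104 (Onyx-4), 101 (Quill-3), 101 (Zephyr-1)
Highest rejected unit-bid = $93.
Allocation: Onyx 4, Quill 3, Zephyr 1.

Onyx 4, Quill 3, Zephyr 1; clearing price $93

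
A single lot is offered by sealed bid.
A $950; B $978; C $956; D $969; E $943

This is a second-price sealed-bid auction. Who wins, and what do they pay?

B pays $969

Bids ranked: 978 (B) > 969 (D) > 956 (C) > 950 (A) > 943 (E)
Second-price: B pays D's bid of $969.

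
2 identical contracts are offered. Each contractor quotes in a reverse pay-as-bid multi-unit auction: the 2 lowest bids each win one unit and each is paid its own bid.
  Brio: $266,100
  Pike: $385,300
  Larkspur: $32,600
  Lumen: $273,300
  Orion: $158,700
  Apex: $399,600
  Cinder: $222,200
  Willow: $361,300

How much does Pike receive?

Ordering the bids: 32,600 (Larkspur), 158,700 (Orion), 222,200 (Cinder), 266,100 (Brio), …
Winners (2 units): Larkspur, Orion.
Pike does not win → $0.

Pike is paid $0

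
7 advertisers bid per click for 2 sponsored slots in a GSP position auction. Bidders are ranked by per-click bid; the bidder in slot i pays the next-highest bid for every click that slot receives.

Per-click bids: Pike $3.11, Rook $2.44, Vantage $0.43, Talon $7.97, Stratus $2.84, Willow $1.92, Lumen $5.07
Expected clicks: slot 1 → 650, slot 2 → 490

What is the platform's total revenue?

Total revenue: $4819.40

Ranked by bid: $7.97 (Talon) > $5.07 (Lumen) > $3.11 (Pike) > …
Slot 1: Talon pays $5.07 × 650 = $3295.50
Slot 2: Lumen pays $3.11 × 490 = $1523.90
Total = $4819.40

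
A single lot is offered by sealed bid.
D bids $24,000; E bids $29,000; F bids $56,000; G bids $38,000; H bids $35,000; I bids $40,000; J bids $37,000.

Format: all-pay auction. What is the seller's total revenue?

Bids ranked: 56,000 (F) > 40,000 (I) > 38,000 (G) > 37,000 (J) > 35,000 (H) > 29,000 (E) > …
Every bidder forfeits their bid regardless of winning.
Revenue = 24,000 + 29,000 + 56,000 + 38,000 + 35,000 + 40,000 + 37,000 = $259,000.

Total revenue: $259,000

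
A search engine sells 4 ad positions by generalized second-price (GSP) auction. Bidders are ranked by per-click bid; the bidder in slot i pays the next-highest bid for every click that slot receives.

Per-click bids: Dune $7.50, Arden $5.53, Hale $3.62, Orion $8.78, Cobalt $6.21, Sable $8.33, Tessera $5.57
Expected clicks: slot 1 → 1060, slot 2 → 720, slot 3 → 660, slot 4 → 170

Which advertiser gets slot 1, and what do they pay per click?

Orion; $8.33 per click

Ranked by bid: $8.78 (Orion) > $8.33 (Sable) > $7.50 (Dune) > $6.21 (Cobalt) > $5.57 (Tessera) > …
Slot 1 goes to the first-ranked bidder, Orion, who pays the next bid down: $8.33/click.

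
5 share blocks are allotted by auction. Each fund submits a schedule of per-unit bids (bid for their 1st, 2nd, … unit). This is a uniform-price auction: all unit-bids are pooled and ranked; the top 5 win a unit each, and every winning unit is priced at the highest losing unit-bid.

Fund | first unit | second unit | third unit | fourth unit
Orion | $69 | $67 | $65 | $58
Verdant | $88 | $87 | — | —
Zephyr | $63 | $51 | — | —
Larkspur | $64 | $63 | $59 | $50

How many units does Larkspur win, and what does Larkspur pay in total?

All unit-bids, highest first — top 5: 88 (Verdant-1), 87 (Verdant-2), 69 (Orion-1), 67 (Orion-2), 65 (Orion-3)
First bid not allocated: $64.
Larkspur wins 0 unit(s) at $64 each.

Larkspur: 0 units, pays $0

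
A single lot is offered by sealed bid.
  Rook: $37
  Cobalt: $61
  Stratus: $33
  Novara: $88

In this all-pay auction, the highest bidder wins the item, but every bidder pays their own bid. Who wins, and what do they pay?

Novara pays $88

All-pay auction: the highest bidder wins the item, but every bidder pays their own bid.
Sorting bids: 88 (Novara) > 61 (Cobalt) > 37 (Rook) > 33 (Stratus)
Novara wins with the top bid; all bids are sunk regardless.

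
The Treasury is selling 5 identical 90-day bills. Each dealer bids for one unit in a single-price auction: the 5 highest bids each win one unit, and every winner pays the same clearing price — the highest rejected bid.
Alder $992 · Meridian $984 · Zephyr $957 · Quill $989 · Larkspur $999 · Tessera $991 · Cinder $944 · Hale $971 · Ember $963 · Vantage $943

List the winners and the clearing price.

Ordering the bids: 999 (Larkspur), 992 (Alder), 991 (Tessera), 989 (Quill), 984 (Meridian), 971 (Hale), 963 (Ember), …
Winners (5 units): Larkspur, Alder, Tessera, Quill, Meridian.
Clearing price = highest rejected bid = $971.

Larkspur, Alder, Tessera, Quill, Meridian; each pays $971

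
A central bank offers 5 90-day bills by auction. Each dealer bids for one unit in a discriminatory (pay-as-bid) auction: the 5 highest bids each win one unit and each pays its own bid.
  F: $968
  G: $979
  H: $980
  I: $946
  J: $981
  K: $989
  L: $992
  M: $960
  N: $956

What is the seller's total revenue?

Total revenue: $4,921

Bids ranked high→low: 992 (L), 989 (K), 981 (J), 980 (H), 979 (G), 968 (F), 960 (M), …
The 5 highest are L, K, J, H, G.
Total revenue = 992 + 989 + 981 + 980 + 979 = $4,921.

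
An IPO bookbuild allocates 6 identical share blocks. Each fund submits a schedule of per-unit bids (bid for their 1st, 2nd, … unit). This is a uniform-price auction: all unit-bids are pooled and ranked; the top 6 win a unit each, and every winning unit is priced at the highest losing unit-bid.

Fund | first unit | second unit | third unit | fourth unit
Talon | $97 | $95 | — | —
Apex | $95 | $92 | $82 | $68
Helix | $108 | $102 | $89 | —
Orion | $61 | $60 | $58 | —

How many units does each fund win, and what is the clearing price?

Apex 2, Helix 2, Talon 2; clearing price $89

All unit-bids, highest first — top 6: 108 (Helix-1), 102 (Helix-2), 97 (Talon-1), 95 (Talon-2), 95 (Apex-1), 92 (Apex-2)
First bid not allocated: $89.
Allocation: Apex 2, Helix 2, Talon 2.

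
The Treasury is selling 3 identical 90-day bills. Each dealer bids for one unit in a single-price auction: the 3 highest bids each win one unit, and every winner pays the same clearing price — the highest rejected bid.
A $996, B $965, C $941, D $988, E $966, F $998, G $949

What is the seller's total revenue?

Total revenue: $2,898

Bids ranked high→low: 998 (F), 996 (A), 988 (D), 966 (E), 965 (B), …
Winners (3 units): F, A, D.
Clearing price = highest rejected bid = $966.
Total revenue = 3 × $966 = $2,898.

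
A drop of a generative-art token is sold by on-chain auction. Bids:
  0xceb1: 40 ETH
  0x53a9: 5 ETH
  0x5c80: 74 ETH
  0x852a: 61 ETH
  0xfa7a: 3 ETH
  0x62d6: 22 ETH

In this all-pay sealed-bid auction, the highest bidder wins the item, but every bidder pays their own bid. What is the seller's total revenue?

Sorting bids: 74 (0x5c80) > 61 (0x852a) > 40 (0xceb1) > 22 (0x62d6) > 5 (0x53a9) > 3 (0xfa7a)
0x5c80 wins with the top bid; all bids are sunk regardless.
Every bidder forfeits their bid regardless of winning.
Revenue = 40 + 5 + 74 + 61 + 3 + 22 = 205 ETH.

Total revenue: 205 ETH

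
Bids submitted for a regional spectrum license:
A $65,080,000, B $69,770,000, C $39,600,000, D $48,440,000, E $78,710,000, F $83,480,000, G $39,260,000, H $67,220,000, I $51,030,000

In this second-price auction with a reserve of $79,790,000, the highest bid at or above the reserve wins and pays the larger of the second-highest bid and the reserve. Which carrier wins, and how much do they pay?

F pays $79,790,000

Second-price auction with a reserve of $79,790,000: the highest bid at or above the reserve wins and pays the larger of the second-highest bid and the reserve.
Bids ranked: 83,480,000 (F) > 78,710,000 (E) > 69,770,000 (B) > 67,220,000 (H) > 65,080,000 (A) > 51,030,000 (I) > …
Highest eligible bid: F at $83,480,000.
max(second-highest $78,710,000, reserve $79,790,000) = $79,790,000.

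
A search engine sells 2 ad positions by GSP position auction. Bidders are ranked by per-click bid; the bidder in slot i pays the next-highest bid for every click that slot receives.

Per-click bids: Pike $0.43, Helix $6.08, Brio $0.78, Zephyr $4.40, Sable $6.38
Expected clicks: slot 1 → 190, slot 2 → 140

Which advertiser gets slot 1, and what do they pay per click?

Ranked by bid: $6.38 (Sable) > $6.08 (Helix) > $4.40 (Zephyr) > …
Slot 1 goes to the first-ranked bidder, Sable, who pays the next bid down: $6.08/click.

Sable; $6.08 per click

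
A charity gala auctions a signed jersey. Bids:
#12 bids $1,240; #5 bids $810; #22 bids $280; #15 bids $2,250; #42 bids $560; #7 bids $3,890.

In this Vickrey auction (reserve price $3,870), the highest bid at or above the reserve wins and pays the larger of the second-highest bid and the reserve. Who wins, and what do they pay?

#7 pays $3,870

Bids in order: 3,890 (#7) > 2,250 (#15) > 1,240 (#12) > 810 (#5) > 560 (#42) > 280 (#22)
Highest eligible bid: #7 at $3,890.
max(second-highest $2,250, reserve $3,870) = $3,870.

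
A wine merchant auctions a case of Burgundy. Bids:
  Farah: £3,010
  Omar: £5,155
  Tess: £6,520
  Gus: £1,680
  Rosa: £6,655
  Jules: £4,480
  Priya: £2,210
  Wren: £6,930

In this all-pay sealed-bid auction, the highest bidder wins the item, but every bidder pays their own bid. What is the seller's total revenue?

Total revenue: £36,640

Bids ranked: 6,930 (Wren) > 6,655 (Rosa) > 6,520 (Tess) > 5,155 (Omar) > 4,480 (Jules) > 3,010 (Farah) > …
Wren wins with the top bid; all bids are sunk regardless.
Every bidder forfeits their bid regardless of winning.
Revenue = 3,010 + 5,155 + 6,520 + 1,680 + 6,655 + 4,480 + 2,210 + 6,930 = £36,640.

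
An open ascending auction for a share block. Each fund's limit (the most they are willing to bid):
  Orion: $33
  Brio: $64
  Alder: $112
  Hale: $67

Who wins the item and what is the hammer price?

Limits in order: 112 (Alder) > 67 (Hale) > 64 (Brio) > 33 (Orion)
Hale is the last rival to drop out, at $67; Alder remains and wins at that price.

Alder wins at $67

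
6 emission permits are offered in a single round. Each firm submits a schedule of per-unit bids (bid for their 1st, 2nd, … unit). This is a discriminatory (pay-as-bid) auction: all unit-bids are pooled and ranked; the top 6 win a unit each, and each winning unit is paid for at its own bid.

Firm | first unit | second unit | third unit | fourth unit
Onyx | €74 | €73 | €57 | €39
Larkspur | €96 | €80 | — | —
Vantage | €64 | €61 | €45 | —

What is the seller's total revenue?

Pooled unit-bids ranked (top 6): 96 (Larkspur-1), 80 (Larkspur-2), 74 (Onyx-1), 73 (Onyx-2), 64 (Vantage-1), 61 (Vantage-2)
Next rejected bid: €57 (not a price — pay-as-bid).
Each winning unit pays its own bid.
Revenue = 96 + 80 + 74 + 73 + 64 + 61 = €448.

Total revenue: €448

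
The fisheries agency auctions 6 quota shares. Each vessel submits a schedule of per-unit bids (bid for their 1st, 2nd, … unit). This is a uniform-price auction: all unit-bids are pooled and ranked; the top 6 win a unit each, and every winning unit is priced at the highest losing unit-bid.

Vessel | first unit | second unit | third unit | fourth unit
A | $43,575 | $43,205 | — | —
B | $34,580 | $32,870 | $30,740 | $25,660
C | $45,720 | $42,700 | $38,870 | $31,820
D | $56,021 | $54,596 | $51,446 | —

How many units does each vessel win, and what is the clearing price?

A 2, C 1, D 3; clearing price $42,700

All unit-bids, highest first — top 6: 56,021 (D-1), 54,596 (D-2), 51,446 (D-3), 45,720 (C-1), 43,575 (A-1), 43,205 (A-2)
Highest rejected unit-bid = $42,700.
Allocation: A 2, C 1, D 3.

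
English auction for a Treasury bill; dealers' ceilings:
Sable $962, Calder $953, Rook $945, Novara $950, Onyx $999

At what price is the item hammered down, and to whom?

Sorting limits: 999 (Onyx) > 962 (Sable) > 953 (Calder) > 950 (Novara) > 945 (Rook)
Sable is the last rival to drop out, at $962; Onyx remains and wins at that price.

Onyx wins at $962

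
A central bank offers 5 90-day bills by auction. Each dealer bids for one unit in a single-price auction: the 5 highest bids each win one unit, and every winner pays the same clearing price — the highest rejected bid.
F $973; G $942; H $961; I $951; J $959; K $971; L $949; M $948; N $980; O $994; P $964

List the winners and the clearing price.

Sorting: 994 (O), 980 (N), 973 (F), 971 (K), 964 (P), 961 (H), 959 (J), …
Winners (5 units): O, N, F, K, P.
Clearing price = highest rejected bid = $961.

O, N, F, K, P; each pays $961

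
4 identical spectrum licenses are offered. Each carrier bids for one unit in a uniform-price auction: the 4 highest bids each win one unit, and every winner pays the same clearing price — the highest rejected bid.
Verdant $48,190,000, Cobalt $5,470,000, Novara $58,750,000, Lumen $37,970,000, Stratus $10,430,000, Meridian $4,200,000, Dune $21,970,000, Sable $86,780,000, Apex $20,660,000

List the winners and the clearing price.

Bids ranked high→low: 86,780,000 (Sable), 58,750,000 (Novara), 48,190,000 (Verdant), 37,970,000 (Lumen), 21,970,000 (Dune), 20,660,000 (Apex), …
Top 4: Sable, Novara, Verdant, Lumen.
Clearing price = highest rejected bid = $21,970,000.

Sable, Novara, Verdant, Lumen; each pays $21,970,000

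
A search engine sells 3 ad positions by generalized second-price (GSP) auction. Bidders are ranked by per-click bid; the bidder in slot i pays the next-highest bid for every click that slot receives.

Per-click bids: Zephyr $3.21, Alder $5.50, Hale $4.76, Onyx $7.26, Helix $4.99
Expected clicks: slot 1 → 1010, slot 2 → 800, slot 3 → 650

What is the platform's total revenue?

Ranked by bid: $7.26 (Onyx) > $5.50 (Alder) > $4.99 (Helix) > $4.76 (Hale) > …
Slot 1: Onyx pays $5.50 × 1010 = $5555.00
Slot 2: Alder pays $4.99 × 800 = $3992.00
Slot 3: Helix pays $4.76 × 650 = $3094.00
Total = $12641.00

Total revenue: $12641.00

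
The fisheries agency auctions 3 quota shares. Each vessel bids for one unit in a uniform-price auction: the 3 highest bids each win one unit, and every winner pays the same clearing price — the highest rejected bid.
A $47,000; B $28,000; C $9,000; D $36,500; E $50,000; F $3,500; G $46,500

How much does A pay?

Ordering the bids: 50,000 (E), 47,000 (A), 46,500 (G), 36,500 (D), 28,000 (B), …
Top 3: E, A, G.
Highest unsuccessful bid: $36,500 → clearing price.
A wins → pays $36,500.

A pays $36,500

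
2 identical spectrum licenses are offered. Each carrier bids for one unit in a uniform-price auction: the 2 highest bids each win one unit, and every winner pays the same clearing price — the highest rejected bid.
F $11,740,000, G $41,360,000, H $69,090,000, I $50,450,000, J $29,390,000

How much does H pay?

Bids ranked high→low: 69,090,000 (H), 50,450,000 (I), 41,360,000 (G), 29,390,000 (J), …
The 2 highest are H, I.
Highest unsuccessful bid: $41,360,000 → clearing price.
H wins → pays $41,360,000.

H pays $41,360,000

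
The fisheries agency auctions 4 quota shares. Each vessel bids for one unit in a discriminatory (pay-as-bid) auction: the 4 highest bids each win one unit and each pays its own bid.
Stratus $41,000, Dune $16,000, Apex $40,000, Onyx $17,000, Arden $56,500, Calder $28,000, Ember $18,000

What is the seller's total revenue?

Total revenue: $165,500

Sorting: 56,500 (Arden), 41,000 (Stratus), 40,000 (Apex), 28,000 (Calder), 18,000 (Ember), 17,000 (Onyx), …
The 4 highest are Arden, Stratus, Apex, Calder.
Total revenue = 56,500 + 41,000 + 40,000 + 28,000 = $165,500.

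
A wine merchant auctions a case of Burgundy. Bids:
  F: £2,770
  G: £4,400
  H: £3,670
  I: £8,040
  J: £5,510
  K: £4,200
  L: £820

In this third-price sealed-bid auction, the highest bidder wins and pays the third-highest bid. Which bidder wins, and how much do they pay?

Third-price sealed-bid auction: the highest bidder wins and pays the third-highest bid.
Bids ranked: 8,040 (I) > 5,510 (J) > 4,400 (G) > 4,200 (K) > 3,670 (H) > 2,770 (F) > …
I is highest; pays the third-highest bid, £4,400.

I pays £4,400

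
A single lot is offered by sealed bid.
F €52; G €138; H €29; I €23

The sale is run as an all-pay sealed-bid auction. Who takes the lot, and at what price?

Bids in order: 138 (G) > 52 (F) > 29 (H) > 23 (I)
G wins with the top bid; all bids are sunk regardless.

G pays €138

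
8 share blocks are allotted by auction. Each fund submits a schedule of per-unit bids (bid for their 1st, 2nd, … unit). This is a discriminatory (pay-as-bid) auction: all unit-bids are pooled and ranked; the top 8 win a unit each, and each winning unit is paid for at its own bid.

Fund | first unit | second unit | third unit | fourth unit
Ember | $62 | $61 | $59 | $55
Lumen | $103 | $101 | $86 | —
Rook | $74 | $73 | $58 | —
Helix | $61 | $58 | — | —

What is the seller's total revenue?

Total revenue: $621

All unit-bids, highest first — top 8: 103 (Lumen-1), 101 (Lumen-2), 86 (Lumen-3), 74 (Rook-1), 73 (Rook-2), 62 (Ember-1), 61 (Ember-2), 61 (Helix-1)
Next rejected bid: $59 (not a price — pay-as-bid).
Each winning unit pays its own bid.
Revenue = 103 + 101 + 86 + 74 + 73 + 62 + 61 + 61 = $621.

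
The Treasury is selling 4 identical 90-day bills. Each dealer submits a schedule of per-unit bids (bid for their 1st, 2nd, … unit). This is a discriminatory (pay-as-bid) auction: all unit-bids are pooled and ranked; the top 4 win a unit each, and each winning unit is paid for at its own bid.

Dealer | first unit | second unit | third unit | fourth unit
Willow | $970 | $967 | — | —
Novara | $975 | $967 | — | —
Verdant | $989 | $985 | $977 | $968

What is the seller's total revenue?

Total revenue: $3,926

Merging the schedules and taking the best 4: 989 (Verdant-1), 985 (Verdant-2), 977 (Verdant-3), 975 (Novara-1)
Next rejected bid: $970 (not a price — pay-as-bid).
Each winning unit pays its own bid.
Revenue = 989 + 985 + 977 + 975 = $3,926.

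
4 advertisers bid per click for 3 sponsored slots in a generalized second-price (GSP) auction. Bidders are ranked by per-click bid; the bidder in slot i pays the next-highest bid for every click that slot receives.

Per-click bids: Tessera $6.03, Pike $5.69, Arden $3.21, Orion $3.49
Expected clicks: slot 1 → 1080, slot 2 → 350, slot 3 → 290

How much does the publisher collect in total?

Per-click bids in order: $6.03 (Tessera) > $5.69 (Pike) > $3.49 (Orion) > $3.21 (Arden)
Slot 1: Tessera pays $5.69 × 1080 = $6145.20
Slot 2: Pike pays $3.49 × 350 = $1221.50
Slot 3: Orion pays $3.21 × 290 = $930.90
Total = $8297.60

Total revenue: $8297.60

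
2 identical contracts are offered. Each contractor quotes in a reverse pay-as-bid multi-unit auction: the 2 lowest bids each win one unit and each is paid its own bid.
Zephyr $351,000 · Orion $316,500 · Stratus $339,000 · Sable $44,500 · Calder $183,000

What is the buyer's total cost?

Sorting: 44,500 (Sable), 183,000 (Calder), 316,500 (Orion), 339,000 (Stratus), …
The 2 lowest are Sable, Calder.
Total cost = 44,500 + 183,000 = $227,500.

Total cost: $227,500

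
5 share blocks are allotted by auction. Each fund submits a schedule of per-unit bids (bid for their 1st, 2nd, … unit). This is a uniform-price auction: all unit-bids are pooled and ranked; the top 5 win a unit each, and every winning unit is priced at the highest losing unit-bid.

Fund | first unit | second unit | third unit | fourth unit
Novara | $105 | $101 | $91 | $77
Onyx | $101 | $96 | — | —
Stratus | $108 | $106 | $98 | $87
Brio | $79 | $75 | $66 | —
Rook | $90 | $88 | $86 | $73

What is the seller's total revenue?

Merging the schedules and taking the best 5: 108 (Stratus-1), 106 (Stratus-2), 105 (Novara-1), 101 (Novara-2), 101 (Onyx-1)
First bid not allocated: $98.
Allocation: Novara 2, Onyx 1, Stratus 2. Every unit priced at $98.
Revenue = 5 × 98 = $490.

Total revenue: $490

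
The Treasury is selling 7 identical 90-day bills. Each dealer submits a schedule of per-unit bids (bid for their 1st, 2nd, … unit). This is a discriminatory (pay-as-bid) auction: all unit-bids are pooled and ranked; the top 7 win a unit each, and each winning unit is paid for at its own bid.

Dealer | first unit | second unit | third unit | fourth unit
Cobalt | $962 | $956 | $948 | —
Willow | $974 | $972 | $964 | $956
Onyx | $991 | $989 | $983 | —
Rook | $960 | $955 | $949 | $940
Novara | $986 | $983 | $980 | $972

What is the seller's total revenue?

Total revenue: $6,886

Merging the schedules and taking the best 7: 991 (Onyx-1), 989 (Onyx-2), 986 (Novara-1), 983 (Onyx-3), 983 (Novara-2), 980 (Novara-3), 974 (Willow-1)
Next rejected bid: $972 (not a price — pay-as-bid).
Each winning unit pays its own bid.
Revenue = 991 + 989 + 986 + 983 + 983 + 980 + 974 = $6,886.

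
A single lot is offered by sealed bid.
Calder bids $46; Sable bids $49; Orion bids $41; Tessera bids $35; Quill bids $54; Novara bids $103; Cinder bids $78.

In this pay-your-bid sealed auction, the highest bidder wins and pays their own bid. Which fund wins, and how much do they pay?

Bids ranked: 103 (Novara) > 78 (Cinder) > 54 (Quill) > 49 (Sable) > 46 (Calder) > 41 (Orion) > …
Novara has the highest bid and pays exactly that: $103.

Novara pays $103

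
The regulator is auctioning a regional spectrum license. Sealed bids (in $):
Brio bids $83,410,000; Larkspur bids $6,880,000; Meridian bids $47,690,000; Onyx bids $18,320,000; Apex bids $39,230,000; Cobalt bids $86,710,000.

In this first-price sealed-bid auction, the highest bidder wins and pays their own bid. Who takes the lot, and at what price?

Cobalt pays $86,710,000

Bids in order: 86,710,000 (Cobalt) > 83,410,000 (Brio) > 47,690,000 (Meridian) > 39,230,000 (Apex) > 18,320,000 (Onyx) > 6,880,000 (Larkspur)
Cobalt has the highest bid and pays exactly that: $86,710,000.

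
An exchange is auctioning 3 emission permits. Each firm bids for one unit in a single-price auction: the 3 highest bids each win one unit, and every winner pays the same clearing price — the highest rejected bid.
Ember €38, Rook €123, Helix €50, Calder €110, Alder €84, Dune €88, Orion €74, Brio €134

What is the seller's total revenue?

Total revenue: €264

Ordering the bids: 134 (Brio), 123 (Rook), 110 (Calder), 88 (Dune), 84 (Alder), …
The 3 highest are Brio, Rook, Calder.
Highest unsuccessful bid: €88 → clearing price.
Total revenue = 3 × €88 = €264.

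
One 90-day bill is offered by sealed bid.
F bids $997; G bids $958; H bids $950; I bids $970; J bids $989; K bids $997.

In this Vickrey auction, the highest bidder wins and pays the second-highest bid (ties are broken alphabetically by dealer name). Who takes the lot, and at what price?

Rule: the highest bidder wins and pays the second-highest bid.
Bids in order: 997 (F) > 997 (K) > 989 (J) > 970 (I) > 958 (G) > 950 (H)
F and K tie at $997; tie-break gives it to F.
Second-price: F pays K's bid of $997.

F pays $997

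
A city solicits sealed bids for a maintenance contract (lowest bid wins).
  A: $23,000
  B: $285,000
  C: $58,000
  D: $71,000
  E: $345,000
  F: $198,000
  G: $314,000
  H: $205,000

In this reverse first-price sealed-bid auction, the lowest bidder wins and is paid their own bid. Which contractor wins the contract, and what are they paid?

A is paid $23,000

Rule: the lowest bidder wins and is paid their own bid.
Bids in order: 23,000 (A) < 58,000 (C) < 71,000 (D) < 198,000 (F) < 205,000 (H) < 285,000 (B) < …
A has the lowest bid and is paid exactly that: $23,000.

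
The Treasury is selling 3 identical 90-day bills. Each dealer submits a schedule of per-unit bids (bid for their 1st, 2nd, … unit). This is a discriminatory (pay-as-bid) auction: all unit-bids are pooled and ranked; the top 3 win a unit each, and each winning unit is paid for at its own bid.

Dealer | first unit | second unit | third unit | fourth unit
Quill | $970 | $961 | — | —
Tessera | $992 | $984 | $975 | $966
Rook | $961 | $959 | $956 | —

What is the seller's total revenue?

All unit-bids, highest first — top 3: 992 (Tessera-1), 984 (Tessera-2), 975 (Tessera-3)
Next rejected bid: $970 (not a price — pay-as-bid).
Each winning unit pays its own bid.
Revenue = 992 + 984 + 975 = $2,951.

Total revenue: $2,951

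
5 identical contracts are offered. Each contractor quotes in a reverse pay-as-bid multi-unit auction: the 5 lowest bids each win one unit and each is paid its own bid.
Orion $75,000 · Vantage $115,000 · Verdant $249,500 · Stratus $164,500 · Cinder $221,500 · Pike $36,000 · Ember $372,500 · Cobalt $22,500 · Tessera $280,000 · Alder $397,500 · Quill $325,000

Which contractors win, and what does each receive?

Bids ranked low→high: 22,500 (Cobalt), 36,000 (Pike), 75,000 (Orion), 115,000 (Vantage), 164,500 (Stratus), 221,500 (Cinder), 249,500 (Verdant), …
Winners (5 units): Cobalt, Pike, Orion, Vantage, Stratus.
Each winner is paid its own bid: Cobalt $22,500, Pike $36,000, Orion $75,000, Vantage $115,000, Stratus $164,500.

Cobalt $22,500, Pike $36,000, Orion $75,000, Vantage $115,000, Stratus $164,500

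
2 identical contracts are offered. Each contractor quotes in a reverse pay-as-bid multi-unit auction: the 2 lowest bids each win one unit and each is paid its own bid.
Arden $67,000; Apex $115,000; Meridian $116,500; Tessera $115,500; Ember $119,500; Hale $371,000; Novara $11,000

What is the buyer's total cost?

Bids ranked low→high: 11,000 (Novara), 67,000 (Arden), 115,000 (Apex), 115,500 (Tessera), …
The 2 lowest are Novara, Arden.
Total cost = 11,000 + 67,000 = $78,000.

Total cost: $78,000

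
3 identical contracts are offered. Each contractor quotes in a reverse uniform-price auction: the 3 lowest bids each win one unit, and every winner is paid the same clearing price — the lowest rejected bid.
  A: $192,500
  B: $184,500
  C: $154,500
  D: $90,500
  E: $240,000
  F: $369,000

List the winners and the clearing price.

Ordering the bids: 90,500 (D), 154,500 (C), 184,500 (B), 192,500 (A), 240,000 (E), …
Winners (3 units): D, C, B.
Clearing price = lowest rejected bid = $192,500.

D, C, B; each is paid $192,500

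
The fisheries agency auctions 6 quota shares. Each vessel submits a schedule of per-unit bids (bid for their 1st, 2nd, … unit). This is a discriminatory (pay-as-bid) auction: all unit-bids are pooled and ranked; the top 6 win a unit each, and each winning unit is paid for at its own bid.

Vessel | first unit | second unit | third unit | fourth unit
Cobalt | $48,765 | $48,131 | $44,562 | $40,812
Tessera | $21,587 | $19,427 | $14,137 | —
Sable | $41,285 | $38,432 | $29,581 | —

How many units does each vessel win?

Cobalt 4, Sable 2

Merging the schedules and taking the best 6: 48,765 (Cobalt-1), 48,131 (Cobalt-2), 44,562 (Cobalt-3), 41,285 (Sable-1), 40,812 (Cobalt-4), 38,432 (Sable-2)
Next rejected bid: $29,581 (not a price — pay-as-bid).
Allocation: Cobalt 4, Sable 2.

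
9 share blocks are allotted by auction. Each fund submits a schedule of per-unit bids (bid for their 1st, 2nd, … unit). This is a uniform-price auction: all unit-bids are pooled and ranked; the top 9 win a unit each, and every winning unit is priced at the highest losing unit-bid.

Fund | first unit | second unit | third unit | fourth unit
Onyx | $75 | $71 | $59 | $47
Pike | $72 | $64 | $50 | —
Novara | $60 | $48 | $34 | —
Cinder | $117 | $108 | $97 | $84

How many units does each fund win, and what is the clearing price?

Pooled unit-bids ranked (top 9): 117 (Cinder-1), 108 (Cinder-2), 97 (Cinder-3), 84 (Cinder-4), 75 (Onyx-1), 72 (Pike-1), 71 (Onyx-2), 64 (Pike-2), 60 (Novara-1)
First bid not allocated: $59.
Allocation: Cinder 4, Novara 1, Onyx 2, Pike 2.

Cinder 4, Novara 1, Onyx 2, Pike 2; clearing price $59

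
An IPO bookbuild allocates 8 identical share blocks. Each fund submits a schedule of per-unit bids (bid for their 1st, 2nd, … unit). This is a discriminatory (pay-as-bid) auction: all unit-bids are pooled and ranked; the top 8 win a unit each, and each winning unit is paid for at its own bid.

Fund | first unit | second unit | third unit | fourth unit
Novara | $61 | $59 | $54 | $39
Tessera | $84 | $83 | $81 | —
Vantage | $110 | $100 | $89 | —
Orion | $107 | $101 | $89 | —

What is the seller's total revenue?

Pooled unit-bids ranked (top 8): 110 (Vantage-1), 107 (Orion-1), 101 (Orion-2), 100 (Vantage-2), 89 (Vantage-3), 89 (Orion-3), 84 (Tessera-1), 83 (Tessera-2)
Next rejected bid: $81 (not a price — pay-as-bid).
Each winning unit pays its own bid.
Revenue = 110 + 107 + 101 + 100 + 89 + 89 + 84 + 83 = $763.

Total revenue: $763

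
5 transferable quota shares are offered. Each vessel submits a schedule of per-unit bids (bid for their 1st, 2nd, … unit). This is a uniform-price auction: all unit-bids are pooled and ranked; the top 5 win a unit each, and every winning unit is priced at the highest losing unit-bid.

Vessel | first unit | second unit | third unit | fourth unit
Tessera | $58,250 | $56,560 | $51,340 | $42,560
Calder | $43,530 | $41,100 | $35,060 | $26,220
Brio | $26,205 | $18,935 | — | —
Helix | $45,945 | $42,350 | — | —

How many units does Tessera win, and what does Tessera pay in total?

Tessera: 3 units, pays $127,680

Merging the schedules and taking the best 5: 58,250 (Tessera-1), 56,560 (Tessera-2), 51,340 (Tessera-3), 45,945 (Helix-1), 43,530 (Calder-1)
Highest rejected unit-bid = $42,560.
Tessera wins 3 unit(s) at $42,560 each.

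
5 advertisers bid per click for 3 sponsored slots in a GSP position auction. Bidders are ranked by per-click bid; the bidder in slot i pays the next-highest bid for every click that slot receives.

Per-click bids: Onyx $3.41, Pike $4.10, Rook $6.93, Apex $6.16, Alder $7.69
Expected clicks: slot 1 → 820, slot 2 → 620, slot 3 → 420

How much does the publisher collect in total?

Ranked by bid: $7.69 (Alder) > $6.93 (Rook) > $6.16 (Apex) > $4.10 (Pike) > …
Slot 1: Alder pays $6.93 × 820 = $5682.60
Slot 2: Rook pays $6.16 × 620 = $3819.20
Slot 3: Apex pays $4.10 × 420 = $1722.00
Total = $11223.80

Total revenue: $11223.80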